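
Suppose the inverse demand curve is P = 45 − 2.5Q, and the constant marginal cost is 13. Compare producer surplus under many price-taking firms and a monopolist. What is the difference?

Producer surplus rises by 102.4

Competitive firms price at marginal cost: P = 13, giving Q = 12.8.
PS = (13 − 13)·12.8 = 0.
The monopolist equates marginal revenue to marginal cost: 45 − 5Q = 13, so Q = 6.4. From demand, P = 29.
PS = (29 − 13)·6.4 = 102.4.
Change in producer surplus: 102.4 − 0 = 102.4.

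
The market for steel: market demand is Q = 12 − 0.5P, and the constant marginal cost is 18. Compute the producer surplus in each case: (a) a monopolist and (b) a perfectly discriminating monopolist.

Inverting demand: P = 24 − 2Q.
Monopoly sets MR = MC: 24 − 4Q = 18 ⇒ Q = 1.5, P = 24 − 2·1.5 = 21.
PS = (21 − 18)·1.5 = 4.5.
With perfect price discrimination, output is the efficient level Q = 3 (where demand meets MC), but every buyer pays their willingness to pay: CS = 0 and PS = total surplus.
PS = ½·(24 − 18)·3 = 9.

Monopoly: PS = 4.5; Perfect PD: PS = 9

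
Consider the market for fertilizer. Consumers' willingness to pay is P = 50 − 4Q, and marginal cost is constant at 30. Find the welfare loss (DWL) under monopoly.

Perfect competition: P = MC = 30, so 50 − 4Q = 30 and Q = 5.
Monopoly sets MR = MC: 50 − 8Q = 30 ⇒ Q = 2.5, P = 50 − 4·2.5 = 40.
DWL is the triangle between Q = 2.5 and Q = 5: ½·(5 − 2.5)·(40 − 30) = 12.5.

DWL = 12.5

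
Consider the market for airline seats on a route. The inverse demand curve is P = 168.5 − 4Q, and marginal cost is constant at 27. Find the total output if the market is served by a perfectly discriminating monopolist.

Q = 35.375

A perfectly discriminating monopolist sells every unit with P(Q) ≥ MC(Q), so output equals the competitive quantity Q = 35.375. Each buyer pays their reservation price, so CS = 0 and the firm captures all surplus.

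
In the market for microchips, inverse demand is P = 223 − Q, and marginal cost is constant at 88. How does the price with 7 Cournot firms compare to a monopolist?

In a 7-firm Cournot equilibrium, symmetry and the first-order condition give q = (223 − 88)/(8) = 16.875. So Q = 118.125 and P = 104.875.
The monopolist equates marginal revenue to marginal cost: 223 − 2Q = 88, so Q = 67.5. From demand, P = 155.5.

Cournot: P = 104.875; Monopoly: P = 155.5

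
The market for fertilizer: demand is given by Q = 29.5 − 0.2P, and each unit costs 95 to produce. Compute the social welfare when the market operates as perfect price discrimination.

Inverting demand: P = 147.5 − 5Q.
With perfect price discrimination, output is the efficient level Q = 10.5 (where demand meets MC), but every buyer pays their willingness to pay: CS = 0 and PS = total surplus.
TS = 275.625 (equal to competitive TS).

TS = 275.625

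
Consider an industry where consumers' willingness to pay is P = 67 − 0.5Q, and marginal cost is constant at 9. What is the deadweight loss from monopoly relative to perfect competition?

DWL = 841

Competitive firms price at marginal cost: P = 9, giving Q = 116.
Monopoly sets MR = MC: 67 − Q = 9 ⇒ Q = 58, P = 67 − 0.5·58 = 38.
DWL is the triangle between Q = 58 and Q = 116: ½·(116 − 58)·(38 − 9) = 841.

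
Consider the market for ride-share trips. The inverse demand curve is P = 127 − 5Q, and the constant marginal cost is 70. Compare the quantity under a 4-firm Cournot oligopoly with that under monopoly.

Cournot: Q = 9.12; Monopoly: Q = 5.7

In a 4-firm Cournot equilibrium, symmetry and the first-order condition give q = (127 − 70)/(25) = 2.28. So Q = 9.12 and P = 81.4.
The monopolist equates marginal revenue to marginal cost: 127 − 10Q = 70, so Q = 5.7. From demand, P = 98.5.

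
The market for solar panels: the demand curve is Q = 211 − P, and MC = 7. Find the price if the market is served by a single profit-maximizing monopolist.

Inverting demand: P = 211 − Q.
A monopolist chooses Q where MR = MC. MR = 211 − 2Q; setting this equal to 7 gives Q = 102 and P = 109.

P = 109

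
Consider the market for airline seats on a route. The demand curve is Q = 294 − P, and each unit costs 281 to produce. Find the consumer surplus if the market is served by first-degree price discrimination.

CS = 0

Inverting demand: P = 294 − Q.
With perfect price discrimination, output is the efficient level Q = 13 (where demand meets MC), but every buyer pays their willingness to pay: CS = 0 and PS = total surplus.
CS = 0.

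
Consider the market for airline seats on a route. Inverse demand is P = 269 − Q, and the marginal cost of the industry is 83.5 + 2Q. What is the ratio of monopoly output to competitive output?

The monopolist equates marginal revenue to marginal cost: 269 − 2Q = 83.5 + 2Q, so Q = 46.375. From demand, P = 222.625.
Under competition P = MC: 269 − Q = 83.5 + 2Q ⇒ Q = 371/6, P = 1243/6.
Ratio Q_m/Q_c = 46.375/(371/6) = 0.75.

Q_m/Q_c = 0.75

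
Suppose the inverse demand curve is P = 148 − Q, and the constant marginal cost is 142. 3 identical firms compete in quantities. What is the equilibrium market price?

P = 143.5

Cournot with 3 identical firms: the symmetric best-response condition is 148 − 4q = 142. Each firm produces q = 1.5, total output Q = 4.5, price P = 143.5.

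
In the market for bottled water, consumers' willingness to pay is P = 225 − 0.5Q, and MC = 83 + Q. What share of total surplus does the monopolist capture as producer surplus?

A monopolist chooses Q where MR = MC. MR = 225 − Q; setting this equal to 83 + Q gives Q = 71 and P = 189.5.
CS = ½·(225 − 189.5)·71 = 1260.25.
PS = P·Q − VC(Q) = 189.5·71 − (83·71 + ½·1·71²) = 5041.
Share captured = PS/TS = 5041/6301.25 = 0.8.

PS/TS = 0.8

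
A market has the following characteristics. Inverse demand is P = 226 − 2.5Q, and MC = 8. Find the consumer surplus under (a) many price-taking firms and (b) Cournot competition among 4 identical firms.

Competitive firms price at marginal cost: P = 8, giving Q = 87.2.
CS = ½·(226 − 8)·87.2 = 9504.8.
Cournot with 4 identical firms: the symmetric best-response condition is 226 − 12.5q = 8. Each firm produces q = 17.44, total output Q = 69.76, price P = 51.6.
CS = ½·(226 − 51.6)·69.76 = 6083.072.

Competition: CS = 9504.8; Cournot: CS = 6083.072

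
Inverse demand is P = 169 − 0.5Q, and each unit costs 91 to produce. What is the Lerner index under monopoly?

Monopoly sets MR = MC: 169 − Q = 91 ⇒ Q = 78, P = 169 − 0.5·78 = 130.
Lerner index = (P − MC)/P = (130 − 91)/130 = 0.3.

Lerner index = 0.3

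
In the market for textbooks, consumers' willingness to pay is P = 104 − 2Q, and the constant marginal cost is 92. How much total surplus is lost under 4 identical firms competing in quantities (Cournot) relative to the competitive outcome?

DWL = 1.44

Under competition P = MC = 92, so Q = (104 − 92)/2 = 6.
In a 4-firm Cournot equilibrium, symmetry and the first-order condition give q = (104 − 92)/(10) = 1.2. So Q = 4.8 and P = 94.4.
DWL is the triangle between Q = 4.8 and Q = 6: ½·(6 − 4.8)·(94.4 − 92) = 1.44.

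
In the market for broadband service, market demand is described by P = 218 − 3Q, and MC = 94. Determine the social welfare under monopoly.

TS = 1922

The monopolist equates marginal revenue to marginal cost: 218 − 6Q = 94, so Q = 62/3. From demand, P = 156.
CS = ½·(218 − 156)·62/3 = 1922/3; PS = (156 − 94)·62/3 = 3844/3; TS = 1922.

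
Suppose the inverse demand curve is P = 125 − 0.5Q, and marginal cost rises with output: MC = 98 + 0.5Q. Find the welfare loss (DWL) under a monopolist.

DWL = 40.5

Competitive equilibrium sets price equal to marginal cost: 125 − 0.5Q = 98 + 0.5Q, so Q = 27 and P = 111.5.
The monopolist equates marginal revenue to marginal cost: 125 − Q = 98 + 0.5Q, so Q = 18. From demand, P = 116.
CS = ½·(125 − 111.5)·27 = 182.25; PS = (111.5·27 − 98·27 − ½·0.5·27²) = 182.25; TS = 364.5.
CS = ½·(125 − 116)·18 = 81; PS = (116·18 − 98·18 − ½·0.5·18²) = 243; TS = 324.
DWL = 364.5 − 324 = 40.5.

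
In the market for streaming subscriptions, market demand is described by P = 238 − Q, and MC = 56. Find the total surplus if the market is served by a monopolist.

A monopolist chooses Q where MR = MC. MR = 238 − 2Q; setting this equal to 56 gives Q = 91 and P = 147.
CS = ½·(238 − 147)·91 = 4140.5; PS = (147 − 56)·91 = 8281; TS = 12421.5.

TS = 12421.5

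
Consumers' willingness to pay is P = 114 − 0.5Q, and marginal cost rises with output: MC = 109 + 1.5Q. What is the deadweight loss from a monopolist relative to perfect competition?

Under competition P = MC: 114 − 0.5Q = 109 + 1.5Q ⇒ Q = 2.5, P = 112.75.
A monopolist chooses Q where MR = MC. MR = 114 − Q; setting this equal to 109 + 1.5Q gives Q = 2 and P = 113.
CS = ½·(114 − 112.75)·2.5 = 25/16; PS = (112.75·2.5 − 109·2.5 − ½·1.5·2.5²) = 75/16; TS = 6.25.
CS = ½·(114 − 113)·2 = 1; PS = (113·2 − 109·2 − ½·1.5·2²) = 5; TS = 6.
DWL = 6.25 − 6 = 0.25.

DWL = 0.25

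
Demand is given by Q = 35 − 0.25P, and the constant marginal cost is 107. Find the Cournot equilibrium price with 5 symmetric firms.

P = 112.5

Inverting demand: P = 140 − 4Q.
Cournot with 5 identical firms: the symmetric best-response condition is 140 − 24q = 107. Each firm produces q = 1.375, total output Q = 6.875, price P = 112.5.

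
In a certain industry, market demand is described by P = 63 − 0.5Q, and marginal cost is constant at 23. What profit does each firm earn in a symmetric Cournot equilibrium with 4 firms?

In a 4-firm Cournot equilibrium, symmetry and the first-order condition give q = (63 − 23)/(2.5) = 16. So Q = 64 and P = 31.
Each firm's profit = (31 − 23)·16 = 128.

π_i = 128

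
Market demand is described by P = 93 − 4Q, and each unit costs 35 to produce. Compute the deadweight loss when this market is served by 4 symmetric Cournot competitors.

Perfect competition: P = MC = 35, so 93 − 4Q = 35 and Q = 14.5.
Cournot with 4 identical firms: the symmetric best-response condition is 93 − 20q = 35. Each firm produces q = 2.9, total output Q = 11.6, price P = 46.6.
DWL is the triangle between Q = 11.6 and Q = 14.5: ½·(14.5 − 11.6)·(46.6 − 35) = 16.82.

DWL = 16.82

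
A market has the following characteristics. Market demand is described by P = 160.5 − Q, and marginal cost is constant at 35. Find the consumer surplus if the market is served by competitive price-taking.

CS = 7875.125

Perfect competition: P = MC = 35, so 160.5 − Q = 35 and Q = 125.5.
CS = ½·(160.5 − 35)·125.5 = 7875.125.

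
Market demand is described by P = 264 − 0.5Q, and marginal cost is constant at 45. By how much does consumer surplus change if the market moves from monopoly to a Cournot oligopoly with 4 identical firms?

CS rises by 18704.79

Monopoly sets MR = MC: 264 − Q = 45 ⇒ Q = 219, P = 264 − 0.5·219 = 154.5.
CS = ½·(264 − 154.5)·219 = 11990.25.
In a 4-firm Cournot equilibrium, symmetry and the first-order condition give q = (264 − 45)/(2.5) = 87.6. So Q = 350.4 and P = 88.8.
CS = ½·(264 − 88.8)·350.4 = 30695.04.
Change in consumer surplus: 30695.04 − 11990.25 = 18704.79.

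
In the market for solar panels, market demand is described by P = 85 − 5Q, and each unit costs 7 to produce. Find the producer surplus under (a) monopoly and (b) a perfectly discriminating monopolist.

Monopoly sets MR = MC: 85 − 10Q = 7 ⇒ Q = 7.8, P = 85 − 5·7.8 = 46.
PS = (46 − 7)·7.8 = 304.2.
With perfect price discrimination, output is the efficient level Q = 15.6 (where demand meets MC), but every buyer pays their willingness to pay: CS = 0 and PS = total surplus.
PS = ½·(85 − 7)·15.6 = 608.4.

Monopoly: PS = 304.2; Perfect PD: PS = 608.4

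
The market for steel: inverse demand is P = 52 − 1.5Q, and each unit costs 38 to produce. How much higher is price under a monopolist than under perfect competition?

Price rises by 7

Competitive firms price at marginal cost: P = 38, giving Q = 28/3.
Monopoly sets MR = MC: 52 − 3Q = 38 ⇒ Q = 14/3, P = 52 − 1.5·14/3 = 45.
Change in price: 45 − 38 = 7.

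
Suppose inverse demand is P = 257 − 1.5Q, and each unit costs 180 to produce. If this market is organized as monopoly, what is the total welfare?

Monopoly sets MR = MC: 257 − 3Q = 180 ⇒ Q = 77/3, P = 257 − 1.5·77/3 = 218.5.
CS = ½·(257 − 218.5)·77/3 = 5929/12; PS = (218.5 − 180)·77/3 = 5929/6; TS = 1482.25.

TS = 1482.25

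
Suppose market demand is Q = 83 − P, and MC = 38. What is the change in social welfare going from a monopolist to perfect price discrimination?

Social welfare rises by 253.125

Inverting demand: P = 83 − Q.
The monopolist equates marginal revenue to marginal cost: 83 − 2Q = 38, so Q = 22.5. From demand, P = 60.5.
CS = ½·(83 − 60.5)·22.5 = 253.125; PS = (60.5 − 38)·22.5 = 506.25; TS = 759.375.
With perfect price discrimination, output is the efficient level Q = 45 (where demand meets MC), but every buyer pays their willingness to pay: CS = 0 and PS = total surplus.
TS = 1012.5 (equal to competitive TS).
Change in social welfare: 1012.5 − 759.375 = 253.125.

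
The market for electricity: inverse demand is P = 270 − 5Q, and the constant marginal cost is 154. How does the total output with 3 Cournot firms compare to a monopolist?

With 3 symmetric Cournot firms, each firm's FOC gives 270 − 20q = 154, so q = 5.8, Q = 3·5.8 = 17.4, and P = 183.
The monopolist equates marginal revenue to marginal cost: 270 − 10Q = 154, so Q = 11.6. From demand, P = 212.

Cournot: Q = 17.4; Monopoly: Q = 11.6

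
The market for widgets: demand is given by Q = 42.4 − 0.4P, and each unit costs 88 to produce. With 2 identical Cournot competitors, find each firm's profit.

π_i = 14.4

Inverting demand: P = 106 − 2.5Q.
Cournot with 2 identical firms: the symmetric best-response condition is 106 − 7.5q = 88. Each firm produces q = 2.4, total output Q = 4.8, price P = 94.
Each firm's profit = (94 − 88)·2.4 = 14.4.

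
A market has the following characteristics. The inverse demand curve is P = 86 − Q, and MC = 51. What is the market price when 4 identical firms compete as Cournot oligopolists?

P = 58

Cournot with 4 identical firms: the symmetric best-response condition is 86 − 5q = 51. Each firm produces q = 7, total output Q = 28, price P = 58.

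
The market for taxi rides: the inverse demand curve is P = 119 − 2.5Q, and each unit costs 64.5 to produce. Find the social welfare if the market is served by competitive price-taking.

Competitive firms price at marginal cost: P = 64.5, giving Q = 21.8.
CS = ½·(119 − 64.5)·21.8 = 594.05; PS = (64.5 − 64.5)·21.8 = 0; TS = 594.05.

TS = 594.05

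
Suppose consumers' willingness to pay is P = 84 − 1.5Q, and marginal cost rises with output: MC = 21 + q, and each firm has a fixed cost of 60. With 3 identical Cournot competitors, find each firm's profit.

With 3 symmetric Cournot firms, each firm's FOC gives 84 − 6q = 21 + q, so q = 9, Q = 3·9 = 27, and P = 43.5.
Each firm's profit = 43.5·9 − (21·9 + ½·1·9²) − 60 = 102.

π_i = 102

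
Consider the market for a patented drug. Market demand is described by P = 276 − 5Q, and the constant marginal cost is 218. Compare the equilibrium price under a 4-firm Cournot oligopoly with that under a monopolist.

Cournot: P = 229.6; Monopoly: P = 247

In a 4-firm Cournot equilibrium, symmetry and the first-order condition give q = (276 − 218)/(25) = 2.32. So Q = 9.28 and P = 229.6.
The monopolist equates marginal revenue to marginal cost: 276 − 10Q = 218, so Q = 5.8. From demand, P = 247.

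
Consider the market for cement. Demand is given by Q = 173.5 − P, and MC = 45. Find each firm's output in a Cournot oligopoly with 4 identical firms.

Inverting demand: P = 173.5 − Q.
Cournot with 4 identical firms: the symmetric best-response condition is 173.5 − 5q = 45. Each firm produces q = 25.7, total output Q = 102.8, price P = 70.7.

q_i = 25.7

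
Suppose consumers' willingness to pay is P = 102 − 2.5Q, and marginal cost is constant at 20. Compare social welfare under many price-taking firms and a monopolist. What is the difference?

TS falls by 336.2

Competitive firms price at marginal cost: P = 20, giving Q = 32.8.
CS = ½·(102 − 20)·32.8 = 1344.8; PS = (20 − 20)·32.8 = 0; TS = 1344.8.
Monopoly sets MR = MC: 102 − 5Q = 20 ⇒ Q = 16.4, P = 102 − 2.5·16.4 = 61.
CS = ½·(102 − 61)·16.4 = 336.2; PS = (61 − 20)·16.4 = 672.4; TS = 1008.6.
Change in social welfare: 1008.6 − 1344.8 = −336.2.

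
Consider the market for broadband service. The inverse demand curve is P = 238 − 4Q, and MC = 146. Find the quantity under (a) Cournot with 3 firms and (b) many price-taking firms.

Cournot: Q = 17.25; Competition: Q = 23

Cournot with 3 identical firms: the symmetric best-response condition is 238 − 16q = 146. Each firm produces q = 5.75, total output Q = 17.25, price P = 169.
Under competition P = MC = 146, so Q = (238 − 146)/4 = 23.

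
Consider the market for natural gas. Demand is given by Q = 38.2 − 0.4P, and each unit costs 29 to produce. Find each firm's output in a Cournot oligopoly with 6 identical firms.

Inverting demand: P = 95.5 − 2.5Q.
With 6 symmetric Cournot firms, each firm's FOC gives 95.5 − 17.5q = 29, so q = 3.8, Q = 6·3.8 = 22.8, and P = 38.5.

q_i = 3.8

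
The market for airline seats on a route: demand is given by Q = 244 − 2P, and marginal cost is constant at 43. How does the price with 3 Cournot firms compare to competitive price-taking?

Inverting demand: P = 122 − 0.5Q.
With 3 symmetric Cournot firms, each firm's FOC gives 122 − 2q = 43, so q = 39.5, Q = 3·39.5 = 118.5, and P = 62.75.
Under competition P = MC = 43, so Q = (122 − 43)/0.5 = 158.

Cournot: P = 62.75; Competition: P = 43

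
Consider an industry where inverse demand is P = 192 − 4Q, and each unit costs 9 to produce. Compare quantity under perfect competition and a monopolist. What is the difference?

Q falls by 22.875

Under competition P = MC = 9, so Q = (192 − 9)/4 = 45.75.
Monopoly sets MR = MC: 192 − 8Q = 9 ⇒ Q = 22.875, P = 192 − 4·22.875 = 100.5.
Change in quantity: 22.875 − 45.75 = −22.875.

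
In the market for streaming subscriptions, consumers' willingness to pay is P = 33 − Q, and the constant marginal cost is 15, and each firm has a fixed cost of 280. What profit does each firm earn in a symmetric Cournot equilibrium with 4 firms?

In a 4-firm Cournot equilibrium, symmetry and the first-order condition give q = (33 − 15)/(5) = 3.6. So Q = 14.4 and P = 18.6.
Each firm's profit = (18.6 − 15)·3.6 − 280 = −267.04.

π_i = −267.04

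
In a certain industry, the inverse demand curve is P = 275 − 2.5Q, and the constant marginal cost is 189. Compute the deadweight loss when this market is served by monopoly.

Competitive firms price at marginal cost: P = 189, giving Q = 34.4.
Monopoly sets MR = MC: 275 − 5Q = 189 ⇒ Q = 17.2, P = 275 − 2.5·17.2 = 232.
DWL is the triangle between Q = 17.2 and Q = 34.4: ½·(34.4 − 17.2)·(232 − 189) = 369.8.

DWL = 369.8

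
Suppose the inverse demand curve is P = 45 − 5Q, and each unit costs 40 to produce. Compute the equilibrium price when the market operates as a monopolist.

The monopolist equates marginal revenue to marginal cost: 45 − 10Q = 40, so Q = 0.5. From demand, P = 42.5.

P = 42.5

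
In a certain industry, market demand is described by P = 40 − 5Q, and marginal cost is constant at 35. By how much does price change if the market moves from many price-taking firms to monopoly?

Perfect competition: P = MC = 35, so 40 − 5Q = 35 and Q = 1.
A monopolist chooses Q where MR = MC. MR = 40 − 10Q; setting this equal to 35 gives Q = 0.5 and P = 37.5.
Change in price: 37.5 − 35 = 2.5.

Price rises by 2.5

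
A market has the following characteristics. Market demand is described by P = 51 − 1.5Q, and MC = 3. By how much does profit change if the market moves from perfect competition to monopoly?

Perfect competition: P = MC = 3, so 51 − 1.5Q = 3 and Q = 32.
Profit = (3 − 3)·32 = 0.
A monopolist chooses Q where MR = MC. MR = 51 − 3Q; setting this equal to 3 gives Q = 16 and P = 27.
Profit = (27 − 3)·16 = 384.
Change in profit: 384 − 0 = 384.

π rises by 384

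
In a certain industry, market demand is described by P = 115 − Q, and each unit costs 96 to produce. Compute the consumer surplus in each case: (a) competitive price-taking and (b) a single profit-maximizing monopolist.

Perfect competition: P = MC = 96, so 115 − Q = 96 and Q = 19.
CS = ½·(115 − 96)·19 = 180.5.
The monopolist equates marginal revenue to marginal cost: 115 − 2Q = 96, so Q = 9.5. From demand, P = 105.5.
CS = ½·(115 − 105.5)·9.5 = 45.125.

Competition: CS = 180.5; Monopoly: CS = 45.125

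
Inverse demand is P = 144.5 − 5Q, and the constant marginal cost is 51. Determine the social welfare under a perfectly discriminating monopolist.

TS = 874.225

With perfect price discrimination, output is the efficient level Q = 18.7 (where demand meets MC), but every buyer pays their willingness to pay: CS = 0 and PS = total surplus.
TS = 874.225 (equal to competitive TS).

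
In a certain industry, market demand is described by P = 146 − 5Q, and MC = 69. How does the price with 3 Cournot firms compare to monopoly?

With 3 symmetric Cournot firms, each firm's FOC gives 146 − 20q = 69, so q = 3.85, Q = 3·3.85 = 11.55, and P = 88.25.
Monopoly sets MR = MC: 146 − 10Q = 69 ⇒ Q = 7.7, P = 146 − 5·7.7 = 107.5.

Cournot: P = 88.25; Monopoly: P = 107.5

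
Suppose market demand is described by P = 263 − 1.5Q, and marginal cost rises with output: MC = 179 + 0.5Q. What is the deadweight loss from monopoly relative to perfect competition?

DWL = 324

Under competition P = MC: 263 − 1.5Q = 179 + 0.5Q ⇒ Q = 42, P = 200.
Monopoly sets MR = MC: 263 − 3Q = 179 + 0.5Q ⇒ Q = 24, P = 263 − 1.5·24 = 227.
CS = ½·(263 − 200)·42 = 1323; PS = (200·42 − 179·42 − ½·0.5·42²) = 441; TS = 1764.
CS = ½·(263 − 227)·24 = 432; PS = (227·24 − 179·24 − ½·0.5·24²) = 1008; TS = 1440.
DWL = 1764 − 1440 = 324.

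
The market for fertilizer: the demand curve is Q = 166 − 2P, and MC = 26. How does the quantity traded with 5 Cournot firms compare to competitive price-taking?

Cournot: Q = 95; Competition: Q = 114

Inverting demand: P = 83 − 0.5Q.
In a 5-firm Cournot equilibrium, symmetry and the first-order condition give q = (83 − 26)/(3) = 19. So Q = 95 and P = 35.5.
Perfect competition: P = MC = 26, so 83 − 0.5Q = 26 and Q = 114.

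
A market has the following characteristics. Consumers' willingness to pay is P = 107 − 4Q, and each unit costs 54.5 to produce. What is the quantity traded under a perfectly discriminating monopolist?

Q = 13.125

Under first-degree price discrimination the firm charges each unit its demand price and produces up to where P = MC, i.e. Q = 13.125. Consumer surplus is zero; producer surplus equals total surplus.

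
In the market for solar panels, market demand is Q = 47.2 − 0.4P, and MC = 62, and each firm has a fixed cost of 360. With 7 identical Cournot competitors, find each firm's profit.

π_i = −340.4

Inverting demand: P = 118 − 2.5Q.
In a 7-firm Cournot equilibrium, symmetry and the first-order condition give q = (118 − 62)/(20) = 2.8. So Q = 19.6 and P = 69.
Each firm's profit = (69 − 62)·2.8 − 360 = −340.4.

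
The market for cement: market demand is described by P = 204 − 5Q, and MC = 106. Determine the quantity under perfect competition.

Q = 19.6

Under competition P = MC = 106, so Q = (204 − 106)/5 = 19.6.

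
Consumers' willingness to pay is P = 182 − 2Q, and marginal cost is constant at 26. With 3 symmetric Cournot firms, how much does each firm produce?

With 3 symmetric Cournot firms, each firm's FOC gives 182 − 8q = 26, so q = 19.5, Q = 3·19.5 = 58.5, and P = 65.

q_i = 19.5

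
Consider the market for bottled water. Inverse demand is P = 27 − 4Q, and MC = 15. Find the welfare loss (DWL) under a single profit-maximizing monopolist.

DWL = 4.5

Under competition P = MC = 15, so Q = (27 − 15)/4 = 3.
The monopolist equates marginal revenue to marginal cost: 27 − 8Q = 15, so Q = 1.5. From demand, P = 21.
DWL is the triangle between Q = 1.5 and Q = 3: ½·(3 − 1.5)·(21 − 15) = 4.5.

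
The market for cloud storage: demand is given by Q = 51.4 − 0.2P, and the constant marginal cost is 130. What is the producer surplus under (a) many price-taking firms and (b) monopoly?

Competition: PS = 0; Monopoly: PS = 806.45

Inverting demand: P = 257 − 5Q.
Perfect competition: P = MC = 130, so 257 − 5Q = 130 and Q = 25.4.
PS = (130 − 130)·25.4 = 0.
A monopolist chooses Q where MR = MC. MR = 257 − 10Q; setting this equal to 130 gives Q = 12.7 and P = 193.5.
PS = (193.5 − 130)·12.7 = 806.45.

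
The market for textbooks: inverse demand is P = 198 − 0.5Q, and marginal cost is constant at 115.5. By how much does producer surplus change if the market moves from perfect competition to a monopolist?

Producer surplus rises by 3403.125

Under competition P = MC = 115.5, so Q = (198 − 115.5)/0.5 = 165.
PS = (115.5 − 115.5)·165 = 0.
A monopolist chooses Q where MR = MC. MR = 198 − Q; setting this equal to 115.5 gives Q = 82.5 and P = 156.75.
PS = (156.75 − 115.5)·82.5 = 3403.125.
Change in producer surplus: 3403.125 − 0 = 3403.125.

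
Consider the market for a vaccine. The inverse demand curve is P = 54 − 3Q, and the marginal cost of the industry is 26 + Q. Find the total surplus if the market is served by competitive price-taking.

TS = 98

Competitive equilibrium sets price equal to marginal cost: 54 − 3Q = 26 + Q, so Q = 7 and P = 33.
CS = ½·(54 − 33)·7 = 73.5; PS = (33·7 − 26·7 − ½·1·7²) = 24.5; TS = 98.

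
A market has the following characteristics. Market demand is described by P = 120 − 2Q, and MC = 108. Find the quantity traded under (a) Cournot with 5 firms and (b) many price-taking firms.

Cournot: Q = 5; Competition: Q = 6

Cournot with 5 identical firms: the symmetric best-response condition is 120 − 12q = 108. Each firm produces q = 1, total output Q = 5, price P = 110.
Perfect competition: P = MC = 108, so 120 − 2Q = 108 and Q = 6.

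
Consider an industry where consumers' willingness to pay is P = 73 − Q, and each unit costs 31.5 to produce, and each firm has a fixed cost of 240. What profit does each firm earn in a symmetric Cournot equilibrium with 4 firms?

With 4 symmetric Cournot firms, each firm's FOC gives 73 − 5q = 31.5, so q = 8.3, Q = 4·8.3 = 33.2, and P = 39.8.
Each firm's profit = (39.8 − 31.5)·8.3 − 240 = −171.11.

π_i = −171.11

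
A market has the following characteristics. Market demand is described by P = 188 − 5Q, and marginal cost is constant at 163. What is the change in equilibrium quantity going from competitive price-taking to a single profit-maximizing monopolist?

Perfect competition: P = MC = 163, so 188 − 5Q = 163 and Q = 5.
Monopoly sets MR = MC: 188 − 10Q = 163 ⇒ Q = 2.5, P = 188 − 5·2.5 = 175.5.
Change in equilibrium quantity: 2.5 − 5 = −2.5.

Equilibrium quantity falls by 2.5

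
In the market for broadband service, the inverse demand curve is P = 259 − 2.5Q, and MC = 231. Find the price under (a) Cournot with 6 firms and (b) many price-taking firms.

Cournot with 6 identical firms: the symmetric best-response condition is 259 − 17.5q = 231. Each firm produces q = 1.6, total output Q = 9.6, price P = 235.
Competitive firms price at marginal cost: P = 231, giving Q = 11.2.

Cournot: P = 235; Competition: P = 231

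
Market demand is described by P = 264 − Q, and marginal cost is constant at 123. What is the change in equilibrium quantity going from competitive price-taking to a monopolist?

Q falls by 70.5

Competitive firms price at marginal cost: P = 123, giving Q = 141.
The monopolist equates marginal revenue to marginal cost: 264 − 2Q = 123, so Q = 70.5. From demand, P = 193.5.
Change in equilibrium quantity: 70.5 − 141 = −70.5.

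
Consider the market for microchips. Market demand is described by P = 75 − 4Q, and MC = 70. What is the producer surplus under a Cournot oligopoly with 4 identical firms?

With 4 symmetric Cournot firms, each firm's FOC gives 75 − 20q = 70, so q = 0.25, Q = 4·0.25 = 1, and P = 71.
PS = (71 − 70)·1 = 1.

PS = 1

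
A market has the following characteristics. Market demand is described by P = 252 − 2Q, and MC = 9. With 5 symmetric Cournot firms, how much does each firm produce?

Cournot with 5 identical firms: the symmetric best-response condition is 252 − 12q = 9. Each firm produces q = 20.25, total output Q = 101.25, price P = 49.5.

q_i = 20.25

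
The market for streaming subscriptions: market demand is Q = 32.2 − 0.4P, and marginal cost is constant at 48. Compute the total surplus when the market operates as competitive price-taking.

Inverting demand: P = 80.5 − 2.5Q.
Competitive firms price at marginal cost: P = 48, giving Q = 13.
CS = ½·(80.5 − 48)·13 = 211.25; PS = (48 − 48)·13 = 0; TS = 211.25.

TS = 211.25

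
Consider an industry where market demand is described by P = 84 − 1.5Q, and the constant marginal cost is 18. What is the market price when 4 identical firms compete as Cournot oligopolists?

P = 31.2

With 4 symmetric Cournot firms, each firm's FOC gives 84 − 7.5q = 18, so q = 8.8, Q = 4·8.8 = 35.2, and P = 31.2.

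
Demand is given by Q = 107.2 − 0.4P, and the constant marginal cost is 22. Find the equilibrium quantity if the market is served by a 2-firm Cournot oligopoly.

Q = 65.6

Inverting demand: P = 268 − 2.5Q.
Cournot with 2 identical firms: the symmetric best-response condition is 268 − 7.5q = 22. Each firm produces q = 32.8, total output Q = 65.6, price P = 104.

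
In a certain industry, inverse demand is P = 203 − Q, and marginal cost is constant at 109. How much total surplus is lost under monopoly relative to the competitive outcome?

DWL = 1104.5

Perfect competition: P = MC = 109, so 203 − Q = 109 and Q = 94.
The monopolist equates marginal revenue to marginal cost: 203 − 2Q = 109, so Q = 47. From demand, P = 156.
DWL is the triangle between Q = 47 and Q = 94: ½·(94 − 47)·(156 − 109) = 1104.5.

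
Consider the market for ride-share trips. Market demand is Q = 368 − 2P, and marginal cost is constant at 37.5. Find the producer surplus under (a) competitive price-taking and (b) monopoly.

Competition: PS = 0; Monopoly: PS = 10731.125

Inverting demand: P = 184 − 0.5Q.
Under competition P = MC = 37.5, so Q = (184 − 37.5)/0.5 = 293.
PS = (37.5 − 37.5)·293 = 0.
A monopolist chooses Q where MR = MC. MR = 184 − Q; setting this equal to 37.5 gives Q = 146.5 and P = 110.75.
PS = (110.75 − 37.5)·146.5 = 10731.125.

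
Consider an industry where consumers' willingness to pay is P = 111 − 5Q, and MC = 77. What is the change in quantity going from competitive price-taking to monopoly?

Q falls by 3.4

Perfect competition: P = MC = 77, so 111 − 5Q = 77 and Q = 6.8.
The monopolist equates marginal revenue to marginal cost: 111 − 10Q = 77, so Q = 3.4. From demand, P = 94.
Change in quantity: 3.4 − 6.8 = −3.4.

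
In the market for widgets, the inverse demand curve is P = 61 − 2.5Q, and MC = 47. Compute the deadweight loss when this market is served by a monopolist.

DWL = 9.8

Perfect competition: P = MC = 47, so 61 − 2.5Q = 47 and Q = 5.6.
A monopolist chooses Q where MR = MC. MR = 61 − 5Q; setting this equal to 47 gives Q = 2.8 and P = 54.
DWL is the triangle between Q = 2.8 and Q = 5.6: ½·(5.6 − 2.8)·(54 − 47) = 9.8.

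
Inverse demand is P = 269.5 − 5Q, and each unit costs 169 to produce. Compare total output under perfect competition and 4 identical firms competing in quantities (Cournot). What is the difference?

Perfect competition: P = MC = 169, so 269.5 − 5Q = 169 and Q = 20.1.
With 4 symmetric Cournot firms, each firm's FOC gives 269.5 − 25q = 169, so q = 4.02, Q = 4·4.02 = 16.08, and P = 189.1.
Change in total output: 16.08 − 20.1 = −4.02.

Total output falls by 4.02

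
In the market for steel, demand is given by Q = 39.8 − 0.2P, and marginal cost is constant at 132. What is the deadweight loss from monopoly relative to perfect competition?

DWL = 112.225

Inverting demand: P = 199 − 5Q.
Competitive firms price at marginal cost: P = 132, giving Q = 13.4.
A monopolist chooses Q where MR = MC. MR = 199 − 10Q; setting this equal to 132 gives Q = 6.7 and P = 165.5.
DWL is the triangle between Q = 6.7 and Q = 13.4: ½·(13.4 − 6.7)·(165.5 − 132) = 112.225.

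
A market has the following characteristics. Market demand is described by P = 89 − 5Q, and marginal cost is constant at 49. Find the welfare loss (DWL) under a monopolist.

Competitive firms price at marginal cost: P = 49, giving Q = 8.
Monopoly sets MR = MC: 89 − 10Q = 49 ⇒ Q = 4, P = 89 − 5·4 = 69.
DWL is the triangle between Q = 4 and Q = 8: ½·(8 − 4)·(69 − 49) = 40.

DWL = 40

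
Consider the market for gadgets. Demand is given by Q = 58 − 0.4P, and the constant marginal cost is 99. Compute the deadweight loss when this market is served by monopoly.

Inverting demand: P = 145 − 2.5Q.
Under competition P = MC = 99, so Q = (145 − 99)/2.5 = 18.4.
A monopolist chooses Q where MR = MC. MR = 145 − 5Q; setting this equal to 99 gives Q = 9.2 and P = 122.
DWL is the triangle between Q = 9.2 and Q = 18.4: ½·(18.4 − 9.2)·(122 − 99) = 105.8.

DWL = 105.8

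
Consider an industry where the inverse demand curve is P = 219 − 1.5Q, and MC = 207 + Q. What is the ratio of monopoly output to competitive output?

Q_m/Q_c = 0.625

The monopolist equates marginal revenue to marginal cost: 219 − 3Q = 207 + Q, so Q = 3. From demand, P = 214.5.
Competitive equilibrium sets price equal to marginal cost: 219 − 1.5Q = 207 + Q, so Q = 4.8 and P = 211.8.
Ratio Q_m/Q_c = 3/4.8 = 0.625.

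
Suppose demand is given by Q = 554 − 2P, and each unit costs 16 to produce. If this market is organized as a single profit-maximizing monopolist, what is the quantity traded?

Q = 261

Inverting demand: P = 277 − 0.5Q.
The monopolist equates marginal revenue to marginal cost: 277 − Q = 16, so Q = 261. From demand, P = 146.5.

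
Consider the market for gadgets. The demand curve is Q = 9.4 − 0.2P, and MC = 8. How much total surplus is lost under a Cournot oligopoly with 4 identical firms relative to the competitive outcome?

DWL = 6.084

Inverting demand: P = 47 − 5Q.
Perfect competition: P = MC = 8, so 47 − 5Q = 8 and Q = 7.8.
In a 4-firm Cournot equilibrium, symmetry and the first-order condition give q = (47 − 8)/(25) = 1.56. So Q = 6.24 and P = 15.8.
DWL is the triangle between Q = 6.24 and Q = 7.8: ½·(7.8 − 6.24)·(15.8 − 8) = 6.084.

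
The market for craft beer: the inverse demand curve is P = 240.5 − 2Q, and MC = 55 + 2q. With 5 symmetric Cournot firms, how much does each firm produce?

Cournot with 5 identical firms: the symmetric best-response condition is 240.5 − 12q = 55 + 2q. Each firm produces q = 13.25, total output Q = 66.25, price P = 108.

q_i = 13.25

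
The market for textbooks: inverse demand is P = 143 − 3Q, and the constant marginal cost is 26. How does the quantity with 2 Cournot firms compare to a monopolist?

Cournot: Q = 26; Monopoly: Q = 19.5

Cournot with 2 identical firms: the symmetric best-response condition is 143 − 9q = 26. Each firm produces q = 13, total output Q = 26, price P = 65.
A monopolist chooses Q where MR = MC. MR = 143 − 6Q; setting this equal to 26 gives Q = 19.5 and P = 84.5.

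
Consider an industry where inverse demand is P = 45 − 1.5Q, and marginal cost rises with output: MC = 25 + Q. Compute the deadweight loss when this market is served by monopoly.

Under competition P = MC: 45 − 1.5Q = 25 + Q ⇒ Q = 8, P = 33.
Monopoly sets MR = MC: 45 − 3Q = 25 + Q ⇒ Q = 5, P = 45 − 1.5·5 = 37.5.
CS = ½·(45 − 33)·8 = 48; PS = (33·8 − 25·8 − ½·1·8²) = 32; TS = 80.
CS = ½·(45 − 37.5)·5 = 18.75; PS = (37.5·5 − 25·5 − ½·1·5²) = 50; TS = 68.75.
DWL = 80 − 68.75 = 11.25.

DWL = 11.25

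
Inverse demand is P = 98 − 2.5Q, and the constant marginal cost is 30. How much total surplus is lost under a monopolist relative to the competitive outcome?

DWL = 231.2

Competitive firms price at marginal cost: P = 30, giving Q = 27.2.
Monopoly sets MR = MC: 98 − 5Q = 30 ⇒ Q = 13.6, P = 98 − 2.5·13.6 = 64.
DWL is the triangle between Q = 13.6 and Q = 27.2: ½·(27.2 − 13.6)·(64 − 30) = 231.2.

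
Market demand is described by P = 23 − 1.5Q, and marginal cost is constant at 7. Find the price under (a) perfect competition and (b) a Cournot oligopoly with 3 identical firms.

Competitive firms price at marginal cost: P = 7, giving Q = 32/3.
With 3 symmetric Cournot firms, each firm's FOC gives 23 − 6q = 7, so q = 8/3, Q = 3·8/3 = 8, and P = 11.

Competition: P = 7; Cournot: P = 11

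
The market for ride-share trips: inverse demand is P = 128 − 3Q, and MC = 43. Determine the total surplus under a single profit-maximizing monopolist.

Monopoly sets MR = MC: 128 − 6Q = 43 ⇒ Q = 85/6, P = 128 − 3·85/6 = 85.5.
CS = ½·(128 − 85.5)·85/6 = 7225/24; PS = (85.5 − 43)·85/6 = 7225/12; TS = 903.125.

TS = 903.125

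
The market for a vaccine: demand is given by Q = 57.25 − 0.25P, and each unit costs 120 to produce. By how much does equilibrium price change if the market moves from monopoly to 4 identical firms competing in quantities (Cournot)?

Inverting demand: P = 229 − 4Q.
A monopolist chooses Q where MR = MC. MR = 229 − 8Q; setting this equal to 120 gives Q = 13.625 and P = 174.5.
With 4 symmetric Cournot firms, each firm's FOC gives 229 − 20q = 120, so q = 5.45, Q = 4·5.45 = 21.8, and P = 141.8.
Change in equilibrium price: 141.8 − 174.5 = −32.7.

P falls by 32.7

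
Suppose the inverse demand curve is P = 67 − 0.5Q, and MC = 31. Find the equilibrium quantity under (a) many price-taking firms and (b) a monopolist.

Under competition P = MC = 31, so Q = (67 − 31)/0.5 = 72.
The monopolist equates marginal revenue to marginal cost: 67 − Q = 31, so Q = 36. From demand, P = 49.

Competition: Q = 72; Monopoly: Q = 36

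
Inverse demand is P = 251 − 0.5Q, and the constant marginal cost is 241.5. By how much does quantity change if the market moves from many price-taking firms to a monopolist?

Under competition P = MC = 241.5, so Q = (251 − 241.5)/0.5 = 19.
The monopolist equates marginal revenue to marginal cost: 251 − Q = 241.5, so Q = 9.5. From demand, P = 246.25.
Change in quantity: 9.5 − 19 = −9.5.

Q falls by 9.5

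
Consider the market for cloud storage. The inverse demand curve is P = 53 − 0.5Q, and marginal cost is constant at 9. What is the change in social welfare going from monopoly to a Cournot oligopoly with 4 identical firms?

TS rises by 406.56

The monopolist equates marginal revenue to marginal cost: 53 − Q = 9, so Q = 44. From demand, P = 31.
CS = ½·(53 − 31)·44 = 484; PS = (31 − 9)·44 = 968; TS = 1452.
With 4 symmetric Cournot firms, each firm's FOC gives 53 − 2.5q = 9, so q = 17.6, Q = 4·17.6 = 70.4, and P = 17.8.
CS = ½·(53 − 17.8)·70.4 = 1239.04; PS = (17.8 − 9)·70.4 = 619.52; TS = 1858.56.
Change in social welfare: 1858.56 − 1452 = 406.56.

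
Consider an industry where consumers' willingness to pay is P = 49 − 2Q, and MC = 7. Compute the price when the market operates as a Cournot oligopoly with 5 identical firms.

P = 14

Cournot with 5 identical firms: the symmetric best-response condition is 49 − 12q = 7. Each firm produces q = 3.5, total output Q = 17.5, price P = 14.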